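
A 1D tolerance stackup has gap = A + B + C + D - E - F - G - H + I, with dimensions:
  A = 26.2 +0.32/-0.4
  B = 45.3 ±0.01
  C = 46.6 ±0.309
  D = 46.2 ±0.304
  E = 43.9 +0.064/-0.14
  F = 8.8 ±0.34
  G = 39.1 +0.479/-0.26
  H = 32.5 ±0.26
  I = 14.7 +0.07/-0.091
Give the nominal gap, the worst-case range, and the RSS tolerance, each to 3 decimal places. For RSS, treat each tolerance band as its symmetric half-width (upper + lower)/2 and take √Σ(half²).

Stack each dimension's contribution:
  +A: nom +26.200 → Σnom=26.200; wc +0.320/-0.400 → slack +0.320/-0.400; half-tol=0.360, Σhalf²=0.129600
  +B: nom +45.300 → Σnom=71.500; wc +0.010/-0.010 → slack +0.330/-0.410; half-tol=0.010, Σhalf²=0.129700
  +C: nom +46.600 → Σnom=118.100; wc +0.309/-0.309 → slack +0.639/-0.719; half-tol=0.309, Σhalf²=0.225181
  +D: nom +46.200 → Σnom=164.300; wc +0.304/-0.304 → slack +0.943/-1.023; half-tol=0.304, Σhalf²=0.317597
  -E: nom -43.900 → Σnom=120.400; wc +0.140/-0.064 → slack +1.083/-1.087; half-tol=0.102, Σhalf²=0.328001
  -F: nom -8.800 → Σnom=111.600; wc +0.340/-0.340 → slack +1.423/-1.427; half-tol=0.340, Σhalf²=0.443601
  -G: nom -39.100 → Σnom=72.500; wc +0.260/-0.479 → slack +1.683/-1.906; half-tol=0.369, Σhalf²=0.580131
  -H: nom -32.500 → Σnom=40.000; wc +0.260/-0.260 → slack +1.943/-2.166; half-tol=0.260, Σhalf²=0.647731
  +I: nom +14.700 → Σnom=54.700; wc +0.070/-0.091 → slack +2.013/-2.257; half-tol=0.081, Σhalf²=0.654211
Nominal = 54.700. Worst-case = [54.700 - 2.257, 54.700 + 2.013] = [52.443, 56.713]. RSS = √0.654211 = 0.809.

nominal=54.700 wc=[52.443,56.713] rss=0.809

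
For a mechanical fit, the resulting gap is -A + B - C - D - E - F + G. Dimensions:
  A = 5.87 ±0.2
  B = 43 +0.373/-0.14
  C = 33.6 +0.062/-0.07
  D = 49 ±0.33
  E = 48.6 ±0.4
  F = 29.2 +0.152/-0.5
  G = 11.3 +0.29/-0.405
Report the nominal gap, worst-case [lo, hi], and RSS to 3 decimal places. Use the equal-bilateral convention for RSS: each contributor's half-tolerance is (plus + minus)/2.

nominal=-111.970 wc=[-113.659,-109.807] rss=0.779

Stack each dimension's contribution:
  -A: nom -5.870 → Σnom=-5.870; wc +0.200/-0.200 → slack +0.200/-0.200; half-tol=0.200, Σhalf²=0.040000
  +B: nom +43.000 → Σnom=37.130; wc +0.373/-0.140 → slack +0.573/-0.340; half-tol=0.257, Σhalf²=0.105792
  -C: nom -33.600 → Σnom=3.530; wc +0.070/-0.062 → slack +0.643/-0.402; half-tol=0.066, Σhalf²=0.110148
  -D: nom -49.000 → Σnom=-45.470; wc +0.330/-0.330 → slack +0.973/-0.732; half-tol=0.330, Σhalf²=0.219048
  -E: nom -48.600 → Σnom=-94.070; wc +0.400/-0.400 → slack +1.373/-1.132; half-tol=0.400, Σhalf²=0.379048
  -F: nom -29.200 → Σnom=-123.270; wc +0.500/-0.152 → slack +1.873/-1.284; half-tol=0.326, Σhalf²=0.485324
  +G: nom +11.300 → Σnom=-111.970; wc +0.290/-0.405 → slack +2.163/-1.689; half-tol=0.348, Σhalf²=0.606081
Nominal = -111.970. Worst-case = [-111.970 - 1.689, -111.970 + 2.163] = [-113.659, -109.807]. RSS = √0.606081 = 0.779.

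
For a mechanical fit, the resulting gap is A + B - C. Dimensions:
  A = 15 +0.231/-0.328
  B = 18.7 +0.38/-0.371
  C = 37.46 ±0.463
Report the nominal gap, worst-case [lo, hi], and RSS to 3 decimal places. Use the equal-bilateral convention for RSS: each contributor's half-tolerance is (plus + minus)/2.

nominal=-3.760 wc=[-4.922,-2.686] rss=0.658

Stack each dimension's contribution:
  +A: nom +15.000 → Σnom=15.000; wc +0.231/-0.328 → slack +0.231/-0.328; half-tol=0.280, Σhalf²=0.078120
  +B: nom +18.700 → Σnom=33.700; wc +0.380/-0.371 → slack +0.611/-0.699; half-tol=0.376, Σhalf²=0.219120
  -C: nom -37.460 → Σnom=-3.760; wc +0.463/-0.463 → slack +1.074/-1.162; half-tol=0.463, Σhalf²=0.433490
Nominal = -3.760. Worst-case = [-3.760 - 1.162, -3.760 + 1.074] = [-4.922, -2.686]. RSS = √0.433490 = 0.658.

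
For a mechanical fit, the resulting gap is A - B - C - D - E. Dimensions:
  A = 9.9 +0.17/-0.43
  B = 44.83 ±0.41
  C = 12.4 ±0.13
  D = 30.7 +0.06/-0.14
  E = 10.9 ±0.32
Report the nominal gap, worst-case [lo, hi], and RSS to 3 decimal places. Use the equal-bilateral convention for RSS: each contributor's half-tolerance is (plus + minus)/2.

nominal=-88.930 wc=[-90.280,-87.760] rss=0.622

Stack each dimension's contribution:
  +A: nom +9.900 → Σnom=9.900; wc +0.170/-0.430 → slack +0.170/-0.430; half-tol=0.300, Σhalf²=0.090000
  -B: nom -44.830 → Σnom=-34.930; wc +0.410/-0.410 → slack +0.580/-0.840; half-tol=0.410, Σhalf²=0.258100
  -C: nom -12.400 → Σnom=-47.330; wc +0.130/-0.130 → slack +0.710/-0.970; half-tol=0.130, Σhalf²=0.275000
  -D: nom -30.700 → Σnom=-78.030; wc +0.140/-0.060 → slack +0.850/-1.030; half-tol=0.100, Σhalf²=0.285000
  -E: nom -10.900 → Σnom=-88.930; wc +0.320/-0.320 → slack +1.170/-1.350; half-tol=0.320, Σhalf²=0.387400
Nominal = -88.930. Worst-case = [-88.930 - 1.350, -88.930 + 1.170] = [-90.280, -87.760]. RSS = √0.387400 = 0.622.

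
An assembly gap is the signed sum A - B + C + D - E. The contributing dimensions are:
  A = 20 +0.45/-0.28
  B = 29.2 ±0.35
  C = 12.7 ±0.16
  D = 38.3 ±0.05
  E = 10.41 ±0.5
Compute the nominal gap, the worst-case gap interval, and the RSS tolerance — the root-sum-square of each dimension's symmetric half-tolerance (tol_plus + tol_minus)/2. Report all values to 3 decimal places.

nominal=31.390 wc=[30.050,32.900] rss=0.731

Stack each dimension's contribution:
  +A: nom +20.000 → Σnom=20.000; wc +0.450/-0.280 → slack +0.450/-0.280; half-tol=0.365, Σhalf²=0.133225
  -B: nom -29.200 → Σnom=-9.200; wc +0.350/-0.350 → slack +0.800/-0.630; half-tol=0.350, Σhalf²=0.255725
  +C: nom +12.700 → Σnom=3.500; wc +0.160/-0.160 → slack +0.960/-0.790; half-tol=0.160, Σhalf²=0.281325
  +D: nom +38.300 → Σnom=41.800; wc +0.050/-0.050 → slack +1.010/-0.840; half-tol=0.050, Σhalf²=0.283825
  -E: nom -10.410 → Σnom=31.390; wc +0.500/-0.500 → slack +1.510/-1.340; half-tol=0.500, Σhalf²=0.533825
Nominal = 31.390. Worst-case = [31.390 - 1.340, 31.390 + 1.510] = [30.050, 32.900]. RSS = √0.533825 = 0.731.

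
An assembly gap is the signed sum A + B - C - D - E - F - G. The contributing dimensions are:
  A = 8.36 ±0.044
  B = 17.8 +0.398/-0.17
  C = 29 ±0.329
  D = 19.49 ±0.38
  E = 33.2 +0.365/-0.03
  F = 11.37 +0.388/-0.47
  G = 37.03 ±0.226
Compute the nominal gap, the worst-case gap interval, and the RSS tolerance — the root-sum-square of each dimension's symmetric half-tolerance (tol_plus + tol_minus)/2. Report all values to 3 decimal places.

Stack each dimension's contribution:
  +A: nom +8.360 → Σnom=8.360; wc +0.044/-0.044 → slack +0.044/-0.044; half-tol=0.044, Σhalf²=0.001936
  +B: nom +17.800 → Σnom=26.160; wc +0.398/-0.170 → slack +0.442/-0.214; half-tol=0.284, Σhalf²=0.082592
  -C: nom -29.000 → Σnom=-2.840; wc +0.329/-0.329 → slack +0.771/-0.543; half-tol=0.329, Σhalf²=0.190833
  -D: nom -19.490 → Σnom=-22.330; wc +0.380/-0.380 → slack +1.151/-0.923; half-tol=0.380, Σhalf²=0.335233
  -E: nom -33.200 → Σnom=-55.530; wc +0.030/-0.365 → slack +1.181/-1.288; half-tol=0.198, Σhalf²=0.374239
  -F: nom -11.370 → Σnom=-66.900; wc +0.470/-0.388 → slack +1.651/-1.676; half-tol=0.429, Σhalf²=0.558280
  -G: nom -37.030 → Σnom=-103.930; wc +0.226/-0.226 → slack +1.877/-1.902; half-tol=0.226, Σhalf²=0.609356
Nominal = -103.930. Worst-case = [-103.930 - 1.902, -103.930 + 1.877] = [-105.832, -102.053]. RSS = √0.609356 = 0.781.

nominal=-103.930 wc=[-105.832,-102.053] rss=0.781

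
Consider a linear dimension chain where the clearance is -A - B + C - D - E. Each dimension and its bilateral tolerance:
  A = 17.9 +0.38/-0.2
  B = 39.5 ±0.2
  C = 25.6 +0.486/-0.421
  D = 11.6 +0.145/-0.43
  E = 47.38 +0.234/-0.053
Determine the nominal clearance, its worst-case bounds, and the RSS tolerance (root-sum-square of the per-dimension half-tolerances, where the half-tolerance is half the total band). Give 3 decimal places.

nominal=-90.780 wc=[-92.160,-89.411] rss=0.658

Stack each dimension's contribution:
  -A: nom -17.900 → Σnom=-17.900; wc +0.200/-0.380 → slack +0.200/-0.380; half-tol=0.290, Σhalf²=0.084100
  -B: nom -39.500 → Σnom=-57.400; wc +0.200/-0.200 → slack +0.400/-0.580; half-tol=0.200, Σhalf²=0.124100
  +C: nom +25.600 → Σnom=-31.800; wc +0.486/-0.421 → slack +0.886/-1.001; half-tol=0.454, Σhalf²=0.329762
  -D: nom -11.600 → Σnom=-43.400; wc +0.430/-0.145 → slack +1.316/-1.146; half-tol=0.287, Σhalf²=0.412419
  -E: nom -47.380 → Σnom=-90.780; wc +0.053/-0.234 → slack +1.369/-1.380; half-tol=0.144, Σhalf²=0.433011
Nominal = -90.780. Worst-case = [-90.780 - 1.380, -90.780 + 1.369] = [-92.160, -89.411]. RSS = √0.433011 = 0.658.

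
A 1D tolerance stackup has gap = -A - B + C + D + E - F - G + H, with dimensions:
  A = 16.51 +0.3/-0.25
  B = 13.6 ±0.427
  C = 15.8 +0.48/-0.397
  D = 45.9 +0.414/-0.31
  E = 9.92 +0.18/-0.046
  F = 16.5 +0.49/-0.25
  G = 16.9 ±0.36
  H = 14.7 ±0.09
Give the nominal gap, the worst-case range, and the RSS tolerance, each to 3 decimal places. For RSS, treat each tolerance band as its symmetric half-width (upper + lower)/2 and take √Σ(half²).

nominal=22.810 wc=[20.390,25.261] rss=0.932

Stack each dimension's contribution:
  -A: nom -16.510 → Σnom=-16.510; wc +0.250/-0.300 → slack +0.250/-0.300; half-tol=0.275, Σhalf²=0.075625
  -B: nom -13.600 → Σnom=-30.110; wc +0.427/-0.427 → slack +0.677/-0.727; half-tol=0.427, Σhalf²=0.257954
  +C: nom +15.800 → Σnom=-14.310; wc +0.480/-0.397 → slack +1.157/-1.124; half-tol=0.439, Σhalf²=0.450236
  +D: nom +45.900 → Σnom=31.590; wc +0.414/-0.310 → slack +1.571/-1.434; half-tol=0.362, Σhalf²=0.581280
  +E: nom +9.920 → Σnom=41.510; wc +0.180/-0.046 → slack +1.751/-1.480; half-tol=0.113, Σhalf²=0.594049
  -F: nom -16.500 → Σnom=25.010; wc +0.250/-0.490 → slack +2.001/-1.970; half-tol=0.370, Σhalf²=0.730949
  -G: nom -16.900 → Σnom=8.110; wc +0.360/-0.360 → slack +2.361/-2.330; half-tol=0.360, Σhalf²=0.860549
  +H: nom +14.700 → Σnom=22.810; wc +0.090/-0.090 → slack +2.451/-2.420; half-tol=0.090, Σhalf²=0.868649
Nominal = 22.810. Worst-case = [22.810 - 2.420, 22.810 + 2.451] = [20.390, 25.261]. RSS = √0.868649 = 0.932.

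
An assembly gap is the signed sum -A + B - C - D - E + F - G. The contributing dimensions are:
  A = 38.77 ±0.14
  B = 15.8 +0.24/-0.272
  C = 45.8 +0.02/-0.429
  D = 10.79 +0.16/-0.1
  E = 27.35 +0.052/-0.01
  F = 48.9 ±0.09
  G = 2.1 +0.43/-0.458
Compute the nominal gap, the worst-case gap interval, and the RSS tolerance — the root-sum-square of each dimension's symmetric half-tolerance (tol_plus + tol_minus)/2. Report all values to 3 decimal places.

nominal=-60.110 wc=[-61.274,-58.643] rss=0.599

Stack each dimension's contribution:
  -A: nom -38.770 → Σnom=-38.770; wc +0.140/-0.140 → slack +0.140/-0.140; half-tol=0.140, Σhalf²=0.019600
  +B: nom +15.800 → Σnom=-22.970; wc +0.240/-0.272 → slack +0.380/-0.412; half-tol=0.256, Σhalf²=0.085136
  -C: nom -45.800 → Σnom=-68.770; wc +0.429/-0.020 → slack +0.809/-0.432; half-tol=0.225, Σhalf²=0.135536
  -D: nom -10.790 → Σnom=-79.560; wc +0.100/-0.160 → slack +0.909/-0.592; half-tol=0.130, Σhalf²=0.152436
  -E: nom -27.350 → Σnom=-106.910; wc +0.010/-0.052 → slack +0.919/-0.644; half-tol=0.031, Σhalf²=0.153397
  +F: nom +48.900 → Σnom=-58.010; wc +0.090/-0.090 → slack +1.009/-0.734; half-tol=0.090, Σhalf²=0.161497
  -G: nom -2.100 → Σnom=-60.110; wc +0.458/-0.430 → slack +1.467/-1.164; half-tol=0.444, Σhalf²=0.358633
Nominal = -60.110. Worst-case = [-60.110 - 1.164, -60.110 + 1.467] = [-61.274, -58.643]. RSS = √0.358633 = 0.599.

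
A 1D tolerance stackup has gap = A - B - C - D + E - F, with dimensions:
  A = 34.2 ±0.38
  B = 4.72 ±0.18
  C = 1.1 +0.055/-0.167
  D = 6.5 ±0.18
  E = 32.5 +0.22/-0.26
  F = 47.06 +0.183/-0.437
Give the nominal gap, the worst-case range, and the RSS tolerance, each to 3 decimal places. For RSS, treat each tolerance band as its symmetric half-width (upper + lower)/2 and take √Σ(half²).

nominal=7.320 wc=[6.082,8.884] rss=0.613

Stack each dimension's contribution:
  +A: nom +34.200 → Σnom=34.200; wc +0.380/-0.380 → slack +0.380/-0.380; half-tol=0.380, Σhalf²=0.144400
  -B: nom -4.720 → Σnom=29.480; wc +0.180/-0.180 → slack +0.560/-0.560; half-tol=0.180, Σhalf²=0.176800
  -C: nom -1.100 → Σnom=28.380; wc +0.167/-0.055 → slack +0.727/-0.615; half-tol=0.111, Σhalf²=0.189121
  -D: nom -6.500 → Σnom=21.880; wc +0.180/-0.180 → slack +0.907/-0.795; half-tol=0.180, Σhalf²=0.221521
  +E: nom +32.500 → Σnom=54.380; wc +0.220/-0.260 → slack +1.127/-1.055; half-tol=0.240, Σhalf²=0.279121
  -F: nom -47.060 → Σnom=7.320; wc +0.437/-0.183 → slack +1.564/-1.238; half-tol=0.310, Σhalf²=0.375221
Nominal = 7.320. Worst-case = [7.320 - 1.238, 7.320 + 1.564] = [6.082, 8.884]. RSS = √0.375221 = 0.613.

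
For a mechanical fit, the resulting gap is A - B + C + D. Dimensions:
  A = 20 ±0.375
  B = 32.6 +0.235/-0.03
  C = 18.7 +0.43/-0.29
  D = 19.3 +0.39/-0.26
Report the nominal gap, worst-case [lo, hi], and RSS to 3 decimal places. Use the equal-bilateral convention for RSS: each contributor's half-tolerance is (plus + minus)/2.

nominal=25.400 wc=[24.240,26.625] rss=0.627

Stack each dimension's contribution:
  +A: nom +20.000 → Σnom=20.000; wc +0.375/-0.375 → slack +0.375/-0.375; half-tol=0.375, Σhalf²=0.140625
  -B: nom -32.600 → Σnom=-12.600; wc +0.030/-0.235 → slack +0.405/-0.610; half-tol=0.133, Σhalf²=0.158181
  +C: nom +18.700 → Σnom=6.100; wc +0.430/-0.290 → slack +0.835/-0.900; half-tol=0.360, Σhalf²=0.287781
  +D: nom +19.300 → Σnom=25.400; wc +0.390/-0.260 → slack +1.225/-1.160; half-tol=0.325, Σhalf²=0.393406
Nominal = 25.400. Worst-case = [25.400 - 1.160, 25.400 + 1.225] = [24.240, 26.625]. RSS = √0.393406 = 0.627.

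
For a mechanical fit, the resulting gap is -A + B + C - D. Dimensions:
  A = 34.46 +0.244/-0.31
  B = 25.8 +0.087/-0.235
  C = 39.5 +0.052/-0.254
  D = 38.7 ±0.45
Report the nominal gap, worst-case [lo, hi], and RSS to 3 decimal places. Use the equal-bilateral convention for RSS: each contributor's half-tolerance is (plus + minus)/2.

nominal=-7.860 wc=[-9.043,-6.961] rss=0.573

Stack each dimension's contribution:
  -A: nom -34.460 → Σnom=-34.460; wc +0.310/-0.244 → slack +0.310/-0.244; half-tol=0.277, Σhalf²=0.076729
  +B: nom +25.800 → Σnom=-8.660; wc +0.087/-0.235 → slack +0.397/-0.479; half-tol=0.161, Σhalf²=0.102650
  +C: nom +39.500 → Σnom=30.840; wc +0.052/-0.254 → slack +0.449/-0.733; half-tol=0.153, Σhalf²=0.126059
  -D: nom -38.700 → Σnom=-7.860; wc +0.450/-0.450 → slack +0.899/-1.183; half-tol=0.450, Σhalf²=0.328559
Nominal = -7.860. Worst-case = [-7.860 - 1.183, -7.860 + 0.899] = [-9.043, -6.961]. RSS = √0.328559 = 0.573.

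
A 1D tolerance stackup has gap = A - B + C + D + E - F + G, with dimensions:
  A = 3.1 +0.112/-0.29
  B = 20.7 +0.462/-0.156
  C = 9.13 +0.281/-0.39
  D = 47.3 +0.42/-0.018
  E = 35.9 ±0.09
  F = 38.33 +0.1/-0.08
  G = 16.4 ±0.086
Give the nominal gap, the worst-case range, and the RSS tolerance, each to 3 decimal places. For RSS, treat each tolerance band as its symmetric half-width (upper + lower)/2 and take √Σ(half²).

Stack each dimension's contribution:
  +A: nom +3.100 → Σnom=3.100; wc +0.112/-0.290 → slack +0.112/-0.290; half-tol=0.201, Σhalf²=0.040401
  -B: nom -20.700 → Σnom=-17.600; wc +0.156/-0.462 → slack +0.268/-0.752; half-tol=0.309, Σhalf²=0.135882
  +C: nom +9.130 → Σnom=-8.470; wc +0.281/-0.390 → slack +0.549/-1.142; half-tol=0.336, Σhalf²=0.248442
  +D: nom +47.300 → Σnom=38.830; wc +0.420/-0.018 → slack +0.969/-1.160; half-tol=0.219, Σhalf²=0.296403
  +E: nom +35.900 → Σnom=74.730; wc +0.090/-0.090 → slack +1.059/-1.250; half-tol=0.090, Σhalf²=0.304503
  -F: nom -38.330 → Σnom=36.400; wc +0.080/-0.100 → slack +1.139/-1.350; half-tol=0.090, Σhalf²=0.312603
  +G: nom +16.400 → Σnom=52.800; wc +0.086/-0.086 → slack +1.225/-1.436; half-tol=0.086, Σhalf²=0.319999
Nominal = 52.800. Worst-case = [52.800 - 1.436, 52.800 + 1.225] = [51.364, 54.025]. RSS = √0.319999 = 0.566.

nominal=52.800 wc=[51.364,54.025] rss=0.566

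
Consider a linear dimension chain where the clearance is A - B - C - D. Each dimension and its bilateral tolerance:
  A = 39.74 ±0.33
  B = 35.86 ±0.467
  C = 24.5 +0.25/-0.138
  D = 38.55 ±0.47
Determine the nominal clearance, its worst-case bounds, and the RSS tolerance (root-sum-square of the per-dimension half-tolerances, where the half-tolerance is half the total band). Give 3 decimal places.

nominal=-59.170 wc=[-60.687,-57.765] rss=0.765

Stack each dimension's contribution:
  +A: nom +39.740 → Σnom=39.740; wc +0.330/-0.330 → slack +0.330/-0.330; half-tol=0.330, Σhalf²=0.108900
  -B: nom -35.860 → Σnom=3.880; wc +0.467/-0.467 → slack +0.797/-0.797; half-tol=0.467, Σhalf²=0.326989
  -C: nom -24.500 → Σnom=-20.620; wc +0.138/-0.250 → slack +0.935/-1.047; half-tol=0.194, Σhalf²=0.364625
  -D: nom -38.550 → Σnom=-59.170; wc +0.470/-0.470 → slack +1.405/-1.517; half-tol=0.470, Σhalf²=0.585525
Nominal = -59.170. Worst-case = [-59.170 - 1.517, -59.170 + 1.405] = [-60.687, -57.765]. RSS = √0.585525 = 0.765.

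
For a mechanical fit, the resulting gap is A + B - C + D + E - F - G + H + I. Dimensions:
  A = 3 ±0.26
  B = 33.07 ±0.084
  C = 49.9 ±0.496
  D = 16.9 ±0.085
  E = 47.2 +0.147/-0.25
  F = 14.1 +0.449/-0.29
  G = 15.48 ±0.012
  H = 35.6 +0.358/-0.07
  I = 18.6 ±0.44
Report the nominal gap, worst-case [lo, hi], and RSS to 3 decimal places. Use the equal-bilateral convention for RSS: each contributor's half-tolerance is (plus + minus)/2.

Stack each dimension's contribution:
  +A: nom +3.000 → Σnom=3.000; wc +0.260/-0.260 → slack +0.260/-0.260; half-tol=0.260, Σhalf²=0.067600
  +B: nom +33.070 → Σnom=36.070; wc +0.084/-0.084 → slack +0.344/-0.344; half-tol=0.084, Σhalf²=0.074656
  -C: nom -49.900 → Σnom=-13.830; wc +0.496/-0.496 → slack +0.840/-0.840; half-tol=0.496, Σhalf²=0.320672
  +D: nom +16.900 → Σnom=3.070; wc +0.085/-0.085 → slack +0.925/-0.925; half-tol=0.085, Σhalf²=0.327897
  +E: nom +47.200 → Σnom=50.270; wc +0.147/-0.250 → slack +1.072/-1.175; half-tol=0.199, Σhalf²=0.367299
  -F: nom -14.100 → Σnom=36.170; wc +0.290/-0.449 → slack +1.362/-1.624; half-tol=0.369, Σhalf²=0.503830
  -G: nom -15.480 → Σnom=20.690; wc +0.012/-0.012 → slack +1.374/-1.636; half-tol=0.012, Σhalf²=0.503974
  +H: nom +35.600 → Σnom=56.290; wc +0.358/-0.070 → slack +1.732/-1.706; half-tol=0.214, Σhalf²=0.549770
  +I: nom +18.600 → Σnom=74.890; wc +0.440/-0.440 → slack +2.172/-2.146; half-tol=0.440, Σhalf²=0.743370
Nominal = 74.890. Worst-case = [74.890 - 2.146, 74.890 + 2.172] = [72.744, 77.062]. RSS = √0.743370 = 0.862.

nominal=74.890 wc=[72.744,77.062] rss=0.862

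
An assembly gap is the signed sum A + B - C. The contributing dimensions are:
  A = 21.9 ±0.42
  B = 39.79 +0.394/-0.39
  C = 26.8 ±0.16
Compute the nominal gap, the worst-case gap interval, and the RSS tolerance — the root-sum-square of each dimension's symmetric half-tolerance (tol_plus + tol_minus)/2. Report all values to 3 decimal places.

Stack each dimension's contribution:
  +A: nom +21.900 → Σnom=21.900; wc +0.420/-0.420 → slack +0.420/-0.420; half-tol=0.420, Σhalf²=0.176400
  +B: nom +39.790 → Σnom=61.690; wc +0.394/-0.390 → slack +0.814/-0.810; half-tol=0.392, Σhalf²=0.330064
  -C: nom -26.800 → Σnom=34.890; wc +0.160/-0.160 → slack +0.974/-0.970; half-tol=0.160, Σhalf²=0.355664
Nominal = 34.890. Worst-case = [34.890 - 0.970, 34.890 + 0.974] = [33.920, 35.864]. RSS = √0.355664 = 0.596.

nominal=34.890 wc=[33.920,35.864] rss=0.596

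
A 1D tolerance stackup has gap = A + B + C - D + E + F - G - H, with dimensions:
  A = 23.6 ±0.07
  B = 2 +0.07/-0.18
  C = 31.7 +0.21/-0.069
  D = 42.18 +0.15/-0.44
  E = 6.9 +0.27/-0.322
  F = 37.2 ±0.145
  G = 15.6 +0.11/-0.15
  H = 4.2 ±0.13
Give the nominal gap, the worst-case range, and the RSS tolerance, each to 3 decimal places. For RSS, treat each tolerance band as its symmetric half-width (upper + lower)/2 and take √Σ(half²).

nominal=39.420 wc=[38.244,40.905] rss=0.519

Stack each dimension's contribution:
  +A: nom +23.600 → Σnom=23.600; wc +0.070/-0.070 → slack +0.070/-0.070; half-tol=0.070, Σhalf²=0.004900
  +B: nom +2.000 → Σnom=25.600; wc +0.070/-0.180 → slack +0.140/-0.250; half-tol=0.125, Σhalf²=0.020525
  +C: nom +31.700 → Σnom=57.300; wc +0.210/-0.069 → slack +0.350/-0.319; half-tol=0.140, Σhalf²=0.039985
  -D: nom -42.180 → Σnom=15.120; wc +0.440/-0.150 → slack +0.790/-0.469; half-tol=0.295, Σhalf²=0.127010
  +E: nom +6.900 → Σnom=22.020; wc +0.270/-0.322 → slack +1.060/-0.791; half-tol=0.296, Σhalf²=0.214626
  +F: nom +37.200 → Σnom=59.220; wc +0.145/-0.145 → slack +1.205/-0.936; half-tol=0.145, Σhalf²=0.235651
  -G: nom -15.600 → Σnom=43.620; wc +0.150/-0.110 → slack +1.355/-1.046; half-tol=0.130, Σhalf²=0.252551
  -H: nom -4.200 → Σnom=39.420; wc +0.130/-0.130 → slack +1.485/-1.176; half-tol=0.130, Σhalf²=0.269451
Nominal = 39.420. Worst-case = [39.420 - 1.176, 39.420 + 1.485] = [38.244, 40.905]. RSS = √0.269451 = 0.519.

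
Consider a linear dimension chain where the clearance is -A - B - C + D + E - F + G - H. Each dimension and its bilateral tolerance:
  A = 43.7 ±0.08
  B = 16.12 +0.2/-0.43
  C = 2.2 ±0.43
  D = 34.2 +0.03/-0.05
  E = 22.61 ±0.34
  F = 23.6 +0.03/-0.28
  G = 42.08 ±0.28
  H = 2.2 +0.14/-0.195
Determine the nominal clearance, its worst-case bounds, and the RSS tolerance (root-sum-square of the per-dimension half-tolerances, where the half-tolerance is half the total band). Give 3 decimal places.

Stack each dimension's contribution:
  -A: nom -43.700 → Σnom=-43.700; wc +0.080/-0.080 → slack +0.080/-0.080; half-tol=0.080, Σhalf²=0.006400
  -B: nom -16.120 → Σnom=-59.820; wc +0.430/-0.200 → slack +0.510/-0.280; half-tol=0.315, Σhalf²=0.105625
  -C: nom -2.200 → Σnom=-62.020; wc +0.430/-0.430 → slack +0.940/-0.710; half-tol=0.430, Σhalf²=0.290525
  +D: nom +34.200 → Σnom=-27.820; wc +0.030/-0.050 → slack +0.970/-0.760; half-tol=0.040, Σhalf²=0.292125
  +E: nom +22.610 → Σnom=-5.210; wc +0.340/-0.340 → slack +1.310/-1.100; half-tol=0.340, Σhalf²=0.407725
  -F: nom -23.600 → Σnom=-28.810; wc +0.280/-0.030 → slack +1.590/-1.130; half-tol=0.155, Σhalf²=0.431750
  +G: nom +42.080 → Σnom=13.270; wc +0.280/-0.280 → slack +1.870/-1.410; half-tol=0.280, Σhalf²=0.510150
  -H: nom -2.200 → Σnom=11.070; wc +0.195/-0.140 → slack +2.065/-1.550; half-tol=0.168, Σhalf²=0.538206
Nominal = 11.070. Worst-case = [11.070 - 1.550, 11.070 + 2.065] = [9.520, 13.135]. RSS = √0.538206 = 0.734.

nominal=11.070 wc=[9.520,13.135] rss=0.734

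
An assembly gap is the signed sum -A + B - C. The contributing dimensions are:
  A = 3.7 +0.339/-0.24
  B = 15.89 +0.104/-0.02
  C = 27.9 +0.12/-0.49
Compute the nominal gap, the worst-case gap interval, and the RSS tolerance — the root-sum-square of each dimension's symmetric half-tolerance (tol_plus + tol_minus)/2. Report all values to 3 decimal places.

Stack each dimension's contribution:
  -A: nom -3.700 → Σnom=-3.700; wc +0.240/-0.339 → slack +0.240/-0.339; half-tol=0.289, Σhalf²=0.083810
  +B: nom +15.890 → Σnom=12.190; wc +0.104/-0.020 → slack +0.344/-0.359; half-tol=0.062, Σhalf²=0.087654
  -C: nom -27.900 → Σnom=-15.710; wc +0.490/-0.120 → slack +0.834/-0.479; half-tol=0.305, Σhalf²=0.180679
Nominal = -15.710. Worst-case = [-15.710 - 0.479, -15.710 + 0.834] = [-16.189, -14.876]. RSS = √0.180679 = 0.425.

nominal=-15.710 wc=[-16.189,-14.876] rss=0.425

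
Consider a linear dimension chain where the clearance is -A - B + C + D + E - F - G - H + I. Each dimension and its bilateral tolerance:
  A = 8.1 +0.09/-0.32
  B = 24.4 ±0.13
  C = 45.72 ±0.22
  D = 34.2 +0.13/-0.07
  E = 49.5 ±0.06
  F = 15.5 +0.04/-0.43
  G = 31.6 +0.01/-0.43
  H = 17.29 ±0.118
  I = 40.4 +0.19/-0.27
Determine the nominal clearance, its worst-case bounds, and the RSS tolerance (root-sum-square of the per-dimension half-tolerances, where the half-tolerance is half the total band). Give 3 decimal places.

Stack each dimension's contribution:
  -A: nom -8.100 → Σnom=-8.100; wc +0.320/-0.090 → slack +0.320/-0.090; half-tol=0.205, Σhalf²=0.042025
  -B: nom -24.400 → Σnom=-32.500; wc +0.130/-0.130 → slack +0.450/-0.220; half-tol=0.130, Σhalf²=0.058925
  +C: nom +45.720 → Σnom=13.220; wc +0.220/-0.220 → slack +0.670/-0.440; half-tol=0.220, Σhalf²=0.107325
  +D: nom +34.200 → Σnom=47.420; wc +0.130/-0.070 → slack +0.800/-0.510; half-tol=0.100, Σhalf²=0.117325
  +E: nom +49.500 → Σnom=96.920; wc +0.060/-0.060 → slack +0.860/-0.570; half-tol=0.060, Σhalf²=0.120925
  -F: nom -15.500 → Σnom=81.420; wc +0.430/-0.040 → slack +1.290/-0.610; half-tol=0.235, Σhalf²=0.176150
  -G: nom -31.600 → Σnom=49.820; wc +0.430/-0.010 → slack +1.720/-0.620; half-tol=0.220, Σhalf²=0.224550
  -H: nom -17.290 → Σnom=32.530; wc +0.118/-0.118 → slack +1.838/-0.738; half-tol=0.118, Σhalf²=0.238474
  +I: nom +40.400 → Σnom=72.930; wc +0.190/-0.270 → slack +2.028/-1.008; half-tol=0.230, Σhalf²=0.291374
Nominal = 72.930. Worst-case = [72.930 - 1.008, 72.930 + 2.028] = [71.922, 74.958]. RSS = √0.291374 = 0.540.

nominal=72.930 wc=[71.922,74.958] rss=0.540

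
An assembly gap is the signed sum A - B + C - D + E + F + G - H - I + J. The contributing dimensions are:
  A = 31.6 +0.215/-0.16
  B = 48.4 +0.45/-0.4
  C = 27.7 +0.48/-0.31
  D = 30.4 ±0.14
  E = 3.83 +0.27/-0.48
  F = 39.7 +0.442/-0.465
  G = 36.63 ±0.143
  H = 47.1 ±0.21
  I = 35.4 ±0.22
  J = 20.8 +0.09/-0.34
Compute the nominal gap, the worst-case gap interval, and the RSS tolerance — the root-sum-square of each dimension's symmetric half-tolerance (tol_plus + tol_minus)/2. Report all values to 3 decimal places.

nominal=-1.040 wc=[-3.958,1.570] rss=0.947

Stack each dimension's contribution:
  +A: nom +31.600 → Σnom=31.600; wc +0.215/-0.160 → slack +0.215/-0.160; half-tol=0.188, Σhalf²=0.035156
  -B: nom -48.400 → Σnom=-16.800; wc +0.400/-0.450 → slack +0.615/-0.610; half-tol=0.425, Σhalf²=0.215781
  +C: nom +27.700 → Σnom=10.900; wc +0.480/-0.310 → slack +1.095/-0.920; half-tol=0.395, Σhalf²=0.371806
  -D: nom -30.400 → Σnom=-19.500; wc +0.140/-0.140 → slack +1.235/-1.060; half-tol=0.140, Σhalf²=0.391406
  +E: nom +3.830 → Σnom=-15.670; wc +0.270/-0.480 → slack +1.505/-1.540; half-tol=0.375, Σhalf²=0.532031
  +F: nom +39.700 → Σnom=24.030; wc +0.442/-0.465 → slack +1.947/-2.005; half-tol=0.454, Σhalf²=0.737694
  +G: nom +36.630 → Σnom=60.660; wc +0.143/-0.143 → slack +2.090/-2.148; half-tol=0.143, Σhalf²=0.758143
  -H: nom -47.100 → Σnom=13.560; wc +0.210/-0.210 → slack +2.300/-2.358; half-tol=0.210, Σhalf²=0.802243
  -I: nom -35.400 → Σnom=-21.840; wc +0.220/-0.220 → slack +2.520/-2.578; half-tol=0.220, Σhalf²=0.850643
  +J: nom +20.800 → Σnom=-1.040; wc +0.090/-0.340 → slack +2.610/-2.918; half-tol=0.215, Σhalf²=0.896868
Nominal = -1.040. Worst-case = [-1.040 - 2.918, -1.040 + 2.610] = [-3.958, 1.570]. RSS = √0.896868 = 0.947.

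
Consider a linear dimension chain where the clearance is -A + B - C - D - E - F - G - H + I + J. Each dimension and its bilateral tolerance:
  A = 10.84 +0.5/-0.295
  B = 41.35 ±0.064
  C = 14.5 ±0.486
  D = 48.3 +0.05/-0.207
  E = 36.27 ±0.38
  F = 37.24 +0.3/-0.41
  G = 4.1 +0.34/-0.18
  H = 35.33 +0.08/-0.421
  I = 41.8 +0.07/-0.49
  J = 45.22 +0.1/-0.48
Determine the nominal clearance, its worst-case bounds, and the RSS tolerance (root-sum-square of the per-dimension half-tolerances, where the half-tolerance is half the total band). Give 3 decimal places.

Stack each dimension's contribution:
  -A: nom -10.840 → Σnom=-10.840; wc +0.295/-0.500 → slack +0.295/-0.500; half-tol=0.397, Σhalf²=0.158006
  +B: nom +41.350 → Σnom=30.510; wc +0.064/-0.064 → slack +0.359/-0.564; half-tol=0.064, Σhalf²=0.162102
  -C: nom -14.500 → Σnom=16.010; wc +0.486/-0.486 → slack +0.845/-1.050; half-tol=0.486, Σhalf²=0.398298
  -D: nom -48.300 → Σnom=-32.290; wc +0.207/-0.050 → slack +1.052/-1.100; half-tol=0.129, Σhalf²=0.414810
  -E: nom -36.270 → Σnom=-68.560; wc +0.380/-0.380 → slack +1.432/-1.480; half-tol=0.380, Σhalf²=0.559210
  -F: nom -37.240 → Σnom=-105.800; wc +0.410/-0.300 → slack +1.842/-1.780; half-tol=0.355, Σhalf²=0.685235
  -G: nom -4.100 → Σnom=-109.900; wc +0.180/-0.340 → slack +2.022/-2.120; half-tol=0.260, Σhalf²=0.752835
  -H: nom -35.330 → Σnom=-145.230; wc +0.421/-0.080 → slack +2.443/-2.200; half-tol=0.251, Σhalf²=0.815586
  +I: nom +41.800 → Σnom=-103.430; wc +0.070/-0.490 → slack +2.513/-2.690; half-tol=0.280, Σhalf²=0.893986
  +J: nom +45.220 → Σnom=-58.210; wc +0.100/-0.480 → slack +2.613/-3.170; half-tol=0.290, Σhalf²=0.978086
Nominal = -58.210. Worst-case = [-58.210 - 3.170, -58.210 + 2.613] = [-61.380, -55.597]. RSS = √0.978086 = 0.989.

nominal=-58.210 wc=[-61.380,-55.597] rss=0.989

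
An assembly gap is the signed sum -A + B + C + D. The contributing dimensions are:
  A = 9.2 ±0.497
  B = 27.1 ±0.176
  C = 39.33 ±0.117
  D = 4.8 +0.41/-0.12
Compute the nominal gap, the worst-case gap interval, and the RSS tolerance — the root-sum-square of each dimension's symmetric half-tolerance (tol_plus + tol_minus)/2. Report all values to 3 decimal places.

nominal=62.030 wc=[61.120,63.230] rss=0.602

Stack each dimension's contribution:
  -A: nom -9.200 → Σnom=-9.200; wc +0.497/-0.497 → slack +0.497/-0.497; half-tol=0.497, Σhalf²=0.247009
  +B: nom +27.100 → Σnom=17.900; wc +0.176/-0.176 → slack +0.673/-0.673; half-tol=0.176, Σhalf²=0.277985
  +C: nom +39.330 → Σnom=57.230; wc +0.117/-0.117 → slack +0.790/-0.790; half-tol=0.117, Σhalf²=0.291674
  +D: nom +4.800 → Σnom=62.030; wc +0.410/-0.120 → slack +1.200/-0.910; half-tol=0.265, Σhalf²=0.361899
Nominal = 62.030. Worst-case = [62.030 - 0.910, 62.030 + 1.200] = [61.120, 63.230]. RSS = √0.361899 = 0.602.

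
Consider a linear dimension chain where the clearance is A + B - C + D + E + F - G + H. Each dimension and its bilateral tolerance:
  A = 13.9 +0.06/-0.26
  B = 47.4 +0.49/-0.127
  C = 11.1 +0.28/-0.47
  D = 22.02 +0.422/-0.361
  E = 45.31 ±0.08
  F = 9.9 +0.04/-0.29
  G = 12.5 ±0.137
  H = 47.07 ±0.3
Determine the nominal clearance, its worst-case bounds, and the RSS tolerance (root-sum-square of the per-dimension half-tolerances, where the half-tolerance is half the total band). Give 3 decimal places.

Stack each dimension's contribution:
  +A: nom +13.900 → Σnom=13.900; wc +0.060/-0.260 → slack +0.060/-0.260; half-tol=0.160, Σhalf²=0.025600
  +B: nom +47.400 → Σnom=61.300; wc +0.490/-0.127 → slack +0.550/-0.387; half-tol=0.308, Σhalf²=0.120772
  -C: nom -11.100 → Σnom=50.200; wc +0.470/-0.280 → slack +1.020/-0.667; half-tol=0.375, Σhalf²=0.261397
  +D: nom +22.020 → Σnom=72.220; wc +0.422/-0.361 → slack +1.442/-1.028; half-tol=0.391, Σhalf²=0.414670
  +E: nom +45.310 → Σnom=117.530; wc +0.080/-0.080 → slack +1.522/-1.108; half-tol=0.080, Σhalf²=0.421070
  +F: nom +9.900 → Σnom=127.430; wc +0.040/-0.290 → slack +1.562/-1.398; half-tol=0.165, Σhalf²=0.448295
  -G: nom -12.500 → Σnom=114.930; wc +0.137/-0.137 → slack +1.699/-1.535; half-tol=0.137, Σhalf²=0.467064
  +H: nom +47.070 → Σnom=162.000; wc +0.300/-0.300 → slack +1.999/-1.835; half-tol=0.300, Σhalf²=0.557064
Nominal = 162.000. Worst-case = [162.000 - 1.835, 162.000 + 1.999] = [160.165, 163.999]. RSS = √0.557064 = 0.746.

nominal=162.000 wc=[160.165,163.999] rss=0.746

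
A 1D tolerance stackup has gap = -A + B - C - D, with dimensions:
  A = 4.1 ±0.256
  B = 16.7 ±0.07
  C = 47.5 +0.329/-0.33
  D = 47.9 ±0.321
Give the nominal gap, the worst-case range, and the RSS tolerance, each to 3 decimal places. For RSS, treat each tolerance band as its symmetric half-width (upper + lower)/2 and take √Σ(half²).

nominal=-82.800 wc=[-83.776,-81.823] rss=0.531

Stack each dimension's contribution:
  -A: nom -4.100 → Σnom=-4.100; wc +0.256/-0.256 → slack +0.256/-0.256; half-tol=0.256, Σhalf²=0.065536
  +B: nom +16.700 → Σnom=12.600; wc +0.070/-0.070 → slack +0.326/-0.326; half-tol=0.070, Σhalf²=0.070436
  -C: nom -47.500 → Σnom=-34.900; wc +0.330/-0.329 → slack +0.656/-0.655; half-tol=0.330, Σhalf²=0.179006
  -D: nom -47.900 → Σnom=-82.800; wc +0.321/-0.321 → slack +0.977/-0.976; half-tol=0.321, Σhalf²=0.282047
Nominal = -82.800. Worst-case = [-82.800 - 0.976, -82.800 + 0.977] = [-83.776, -81.823]. RSS = √0.282047 = 0.531.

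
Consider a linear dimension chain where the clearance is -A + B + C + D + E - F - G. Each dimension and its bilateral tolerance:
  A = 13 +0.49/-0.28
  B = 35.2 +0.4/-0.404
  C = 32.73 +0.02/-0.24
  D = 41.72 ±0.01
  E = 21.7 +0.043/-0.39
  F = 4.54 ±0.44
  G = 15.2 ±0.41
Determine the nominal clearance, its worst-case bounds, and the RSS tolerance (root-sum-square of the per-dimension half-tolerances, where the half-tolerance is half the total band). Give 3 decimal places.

Stack each dimension's contribution:
  -A: nom -13.000 → Σnom=-13.000; wc +0.280/-0.490 → slack +0.280/-0.490; half-tol=0.385, Σhalf²=0.148225
  +B: nom +35.200 → Σnom=22.200; wc +0.400/-0.404 → slack +0.680/-0.894; half-tol=0.402, Σhalf²=0.309829
  +C: nom +32.730 → Σnom=54.930; wc +0.020/-0.240 → slack +0.700/-1.134; half-tol=0.130, Σhalf²=0.326729
  +D: nom +41.720 → Σnom=96.650; wc +0.010/-0.010 → slack +0.710/-1.144; half-tol=0.010, Σhalf²=0.326829
  +E: nom +21.700 → Σnom=118.350; wc +0.043/-0.390 → slack +0.753/-1.534; half-tol=0.216, Σhalf²=0.373701
  -F: nom -4.540 → Σnom=113.810; wc +0.440/-0.440 → slack +1.193/-1.974; half-tol=0.440, Σhalf²=0.567301
  -G: nom -15.200 → Σnom=98.610; wc +0.410/-0.410 → slack +1.603/-2.384; half-tol=0.410, Σhalf²=0.735401
Nominal = 98.610. Worst-case = [98.610 - 2.384, 98.610 + 1.603] = [96.226, 100.213]. RSS = √0.735401 = 0.858.

nominal=98.610 wc=[96.226,100.213] rss=0.858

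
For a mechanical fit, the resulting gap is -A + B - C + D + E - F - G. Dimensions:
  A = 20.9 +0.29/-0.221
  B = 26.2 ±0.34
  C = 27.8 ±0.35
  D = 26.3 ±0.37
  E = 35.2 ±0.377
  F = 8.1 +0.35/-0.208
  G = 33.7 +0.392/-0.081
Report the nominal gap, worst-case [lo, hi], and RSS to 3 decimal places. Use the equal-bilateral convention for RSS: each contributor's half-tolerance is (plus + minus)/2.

Stack each dimension's contribution:
  -A: nom -20.900 → Σnom=-20.900; wc +0.221/-0.290 → slack +0.221/-0.290; half-tol=0.256, Σhalf²=0.065280
  +B: nom +26.200 → Σnom=5.300; wc +0.340/-0.340 → slack +0.561/-0.630; half-tol=0.340, Σhalf²=0.180880
  -C: nom -27.800 → Σnom=-22.500; wc +0.350/-0.350 → slack +0.911/-0.980; half-tol=0.350, Σhalf²=0.303380
  +D: nom +26.300 → Σnom=3.800; wc +0.370/-0.370 → slack +1.281/-1.350; half-tol=0.370, Σhalf²=0.440280
  +E: nom +35.200 → Σnom=39.000; wc +0.377/-0.377 → slack +1.658/-1.727; half-tol=0.377, Σhalf²=0.582409
  -F: nom -8.100 → Σnom=30.900; wc +0.208/-0.350 → slack +1.866/-2.077; half-tol=0.279, Σhalf²=0.660250
  -G: nom -33.700 → Σnom=-2.800; wc +0.081/-0.392 → slack +1.947/-2.469; half-tol=0.237, Σhalf²=0.716182
Nominal = -2.800. Worst-case = [-2.800 - 2.469, -2.800 + 1.947] = [-5.269, -0.853]. RSS = √0.716182 = 0.846.

nominal=-2.800 wc=[-5.269,-0.853] rss=0.846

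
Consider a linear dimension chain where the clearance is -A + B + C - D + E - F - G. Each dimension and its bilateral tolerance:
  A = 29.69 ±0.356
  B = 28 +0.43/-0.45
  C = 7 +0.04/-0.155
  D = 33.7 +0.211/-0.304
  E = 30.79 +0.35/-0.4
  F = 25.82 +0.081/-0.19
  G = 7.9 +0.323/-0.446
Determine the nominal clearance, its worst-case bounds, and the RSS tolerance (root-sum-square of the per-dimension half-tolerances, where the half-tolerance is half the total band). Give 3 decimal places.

Stack each dimension's contribution:
  -A: nom -29.690 → Σnom=-29.690; wc +0.356/-0.356 → slack +0.356/-0.356; half-tol=0.356, Σhalf²=0.126736
  +B: nom +28.000 → Σnom=-1.690; wc +0.430/-0.450 → slack +0.786/-0.806; half-tol=0.440, Σhalf²=0.320336
  +C: nom +7.000 → Σnom=5.310; wc +0.040/-0.155 → slack +0.826/-0.961; half-tol=0.098, Σhalf²=0.329842
  -D: nom -33.700 → Σnom=-28.390; wc +0.304/-0.211 → slack +1.130/-1.172; half-tol=0.258, Σhalf²=0.396148
  +E: nom +30.790 → Σnom=2.400; wc +0.350/-0.400 → slack +1.480/-1.572; half-tol=0.375, Σhalf²=0.536774
  -F: nom -25.820 → Σnom=-23.420; wc +0.190/-0.081 → slack +1.670/-1.653; half-tol=0.136, Σhalf²=0.555134
  -G: nom -7.900 → Σnom=-31.320; wc +0.446/-0.323 → slack +2.116/-1.976; half-tol=0.385, Σhalf²=0.702974
Nominal = -31.320. Worst-case = [-31.320 - 1.976, -31.320 + 2.116] = [-33.296, -29.204]. RSS = √0.702974 = 0.838.

nominal=-31.320 wc=[-33.296,-29.204] rss=0.838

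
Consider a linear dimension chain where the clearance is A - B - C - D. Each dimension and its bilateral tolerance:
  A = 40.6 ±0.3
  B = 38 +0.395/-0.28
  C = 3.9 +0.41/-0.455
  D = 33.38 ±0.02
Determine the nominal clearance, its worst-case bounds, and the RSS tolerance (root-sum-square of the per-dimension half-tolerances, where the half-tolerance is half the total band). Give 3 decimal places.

nominal=-34.680 wc=[-35.805,-33.625] rss=0.626

Stack each dimension's contribution:
  +A: nom +40.600 → Σnom=40.600; wc +0.300/-0.300 → slack +0.300/-0.300; half-tol=0.300, Σhalf²=0.090000
  -B: nom -38.000 → Σnom=2.600; wc +0.280/-0.395 → slack +0.580/-0.695; half-tol=0.338, Σhalf²=0.203906
  -C: nom -3.900 → Σnom=-1.300; wc +0.455/-0.410 → slack +1.035/-1.105; half-tol=0.432, Σhalf²=0.390962
  -D: nom -33.380 → Σnom=-34.680; wc +0.020/-0.020 → slack +1.055/-1.125; half-tol=0.020, Σhalf²=0.391363
Nominal = -34.680. Worst-case = [-34.680 - 1.125, -34.680 + 1.055] = [-35.805, -33.625]. RSS = √0.391363 = 0.626.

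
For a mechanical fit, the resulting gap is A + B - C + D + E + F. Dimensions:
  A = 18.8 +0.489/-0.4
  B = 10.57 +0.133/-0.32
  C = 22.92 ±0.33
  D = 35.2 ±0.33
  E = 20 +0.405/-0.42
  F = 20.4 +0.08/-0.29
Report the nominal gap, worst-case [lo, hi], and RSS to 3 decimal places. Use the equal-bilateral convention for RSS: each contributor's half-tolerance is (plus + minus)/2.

Stack each dimension's contribution:
  +A: nom +18.800 → Σnom=18.800; wc +0.489/-0.400 → slack +0.489/-0.400; half-tol=0.445, Σhalf²=0.197580
  +B: nom +10.570 → Σnom=29.370; wc +0.133/-0.320 → slack +0.622/-0.720; half-tol=0.227, Σhalf²=0.248883
  -C: nom -22.920 → Σnom=6.450; wc +0.330/-0.330 → slack +0.952/-1.050; half-tol=0.330, Σhalf²=0.357783
  +D: nom +35.200 → Σnom=41.650; wc +0.330/-0.330 → slack +1.282/-1.380; half-tol=0.330, Σhalf²=0.466683
  +E: nom +20.000 → Σnom=61.650; wc +0.405/-0.420 → slack +1.687/-1.800; half-tol=0.412, Σhalf²=0.636839
  +F: nom +20.400 → Σnom=82.050; wc +0.080/-0.290 → slack +1.767/-2.090; half-tol=0.185, Σhalf²=0.671064
Nominal = 82.050. Worst-case = [82.050 - 2.090, 82.050 + 1.767] = [79.960, 83.817]. RSS = √0.671064 = 0.819.

nominal=82.050 wc=[79.960,83.817] rss=0.819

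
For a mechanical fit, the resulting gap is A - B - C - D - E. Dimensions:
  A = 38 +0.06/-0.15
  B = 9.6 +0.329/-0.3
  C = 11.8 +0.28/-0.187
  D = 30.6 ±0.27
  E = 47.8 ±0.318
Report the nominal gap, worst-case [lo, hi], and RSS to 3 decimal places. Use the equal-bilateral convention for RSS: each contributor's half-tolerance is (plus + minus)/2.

Stack each dimension's contribution:
  +A: nom +38.000 → Σnom=38.000; wc +0.060/-0.150 → slack +0.060/-0.150; half-tol=0.105, Σhalf²=0.011025
  -B: nom -9.600 → Σnom=28.400; wc +0.300/-0.329 → slack +0.360/-0.479; half-tol=0.315, Σhalf²=0.109935
  -C: nom -11.800 → Σnom=16.600; wc +0.187/-0.280 → slack +0.547/-0.759; half-tol=0.234, Σhalf²=0.164458
  -D: nom -30.600 → Σnom=-14.000; wc +0.270/-0.270 → slack +0.817/-1.029; half-tol=0.270, Σhalf²=0.237357
  -E: nom -47.800 → Σnom=-61.800; wc +0.318/-0.318 → slack +1.135/-1.347; half-tol=0.318, Σhalf²=0.338481
Nominal = -61.800. Worst-case = [-61.800 - 1.347, -61.800 + 1.135] = [-63.147, -60.665]. RSS = √0.338481 = 0.582.

nominal=-61.800 wc=[-63.147,-60.665] rss=0.582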